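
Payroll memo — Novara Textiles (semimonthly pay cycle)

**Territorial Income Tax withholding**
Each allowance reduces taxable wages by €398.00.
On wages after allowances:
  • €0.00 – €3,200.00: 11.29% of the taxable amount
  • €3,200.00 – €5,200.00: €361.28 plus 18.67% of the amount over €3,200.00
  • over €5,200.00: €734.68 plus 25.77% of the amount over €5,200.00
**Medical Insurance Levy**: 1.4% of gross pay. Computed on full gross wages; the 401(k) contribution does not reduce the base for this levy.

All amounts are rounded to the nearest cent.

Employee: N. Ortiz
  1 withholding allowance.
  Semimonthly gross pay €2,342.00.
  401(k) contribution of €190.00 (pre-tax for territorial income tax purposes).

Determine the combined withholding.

Territorial Income Tax: taxable = €2,342.00 − €190.00 − 1×€398.00 = €1,754.00
  11.29% × €1,754.00 = €198.03
Medical Insurance Levy: 1.4% × €2,342.00 = €32.79
Total: €198.03 + €32.79 = €230.82

€230.82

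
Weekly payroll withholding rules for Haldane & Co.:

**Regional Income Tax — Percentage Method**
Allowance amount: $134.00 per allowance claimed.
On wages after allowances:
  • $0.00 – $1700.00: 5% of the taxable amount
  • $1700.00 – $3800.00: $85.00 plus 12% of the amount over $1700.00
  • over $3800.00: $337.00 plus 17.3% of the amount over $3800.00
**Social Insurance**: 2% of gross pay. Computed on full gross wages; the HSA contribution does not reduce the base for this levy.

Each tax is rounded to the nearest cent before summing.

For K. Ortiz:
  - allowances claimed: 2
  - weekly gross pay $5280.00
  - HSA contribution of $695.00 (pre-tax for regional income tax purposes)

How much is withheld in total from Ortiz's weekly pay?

Regional Income Tax: taxable = $5280.00 − $695.00 − 2×$134.00 = $4317.00
  $337.00 + 17.3% × ($4317.00 − $3800.00) = $337.00 + 17.3% × $517.00 = $426.44
Social Insurance: 2% × $5280.00 = $105.60
Total: $426.44 + $105.60 = $532.04

$532.04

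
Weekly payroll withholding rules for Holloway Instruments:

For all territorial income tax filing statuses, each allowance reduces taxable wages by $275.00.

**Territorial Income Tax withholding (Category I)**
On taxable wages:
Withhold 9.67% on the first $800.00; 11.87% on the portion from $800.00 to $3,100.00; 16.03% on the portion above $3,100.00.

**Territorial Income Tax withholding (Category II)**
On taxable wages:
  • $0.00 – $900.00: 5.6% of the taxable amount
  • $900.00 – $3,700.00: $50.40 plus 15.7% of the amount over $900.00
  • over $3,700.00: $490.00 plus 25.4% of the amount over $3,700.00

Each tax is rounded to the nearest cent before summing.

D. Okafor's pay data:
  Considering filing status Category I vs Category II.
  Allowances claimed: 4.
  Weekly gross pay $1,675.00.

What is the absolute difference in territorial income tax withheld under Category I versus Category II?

Territorial Income Tax (Category I): taxable = $1,675.00 − 4×$275.00 = $575.00
  9.67% × $575.00 = $55.60
Territorial Income Tax (Category II): taxable = $1,675.00 − 4×$275.00 = $575.00
  5.6% × $575.00 = $32.20
Difference: |$55.60 − $32.20| = $23.40 (higher under Category I)

$23.40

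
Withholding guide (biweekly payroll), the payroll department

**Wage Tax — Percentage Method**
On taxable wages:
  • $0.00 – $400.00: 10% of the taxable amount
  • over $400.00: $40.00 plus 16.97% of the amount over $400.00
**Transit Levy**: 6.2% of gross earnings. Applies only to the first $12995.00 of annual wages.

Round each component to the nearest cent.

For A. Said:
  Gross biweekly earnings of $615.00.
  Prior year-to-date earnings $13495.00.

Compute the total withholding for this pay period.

Wage Tax: taxable = $615.00
  $40.00 + 16.97% × ($615.00 − $400.00) = $40.00 + 16.97% × $215.00 = $76.49
Transit Levy: YTD $13495.00 ≥ cap $12995.00 → $0.00
Total: $76.49 + $0.00 = $76.49

$76.49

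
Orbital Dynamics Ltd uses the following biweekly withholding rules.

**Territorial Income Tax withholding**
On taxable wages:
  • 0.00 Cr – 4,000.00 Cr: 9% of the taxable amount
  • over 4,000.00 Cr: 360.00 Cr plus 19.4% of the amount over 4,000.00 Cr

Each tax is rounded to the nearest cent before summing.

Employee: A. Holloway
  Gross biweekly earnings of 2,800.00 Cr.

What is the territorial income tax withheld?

Territorial Income Tax: taxable = 2,800.00 Cr
  9% × 2,800.00 Cr = 252.00 Cr

252.00 Cr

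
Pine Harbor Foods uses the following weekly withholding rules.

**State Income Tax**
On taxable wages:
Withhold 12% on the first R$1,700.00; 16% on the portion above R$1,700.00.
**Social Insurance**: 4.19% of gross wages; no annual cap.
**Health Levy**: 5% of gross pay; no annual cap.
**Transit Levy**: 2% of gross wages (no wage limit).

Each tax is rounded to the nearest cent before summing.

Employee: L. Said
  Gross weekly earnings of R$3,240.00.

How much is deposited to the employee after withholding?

State Income Tax: taxable = R$3,240.00
  R$204.00 + 16% × (R$3,240.00 − R$1,700.00) = R$204.00 + 16% × R$1,540.00 = R$450.40
Social Insurance: 4.19% × R$3,240.00 = R$135.76
Health Levy: 5% × R$3,240.00 = R$162.00
Transit Levy: 2% × R$3,240.00 = R$64.80
Total withheld: R$450.40 + R$135.76 + R$162.00 + R$64.80 = R$812.96
Net pay: R$3,240.00 − R$812.96 = R$2,427.04

R$2,427.04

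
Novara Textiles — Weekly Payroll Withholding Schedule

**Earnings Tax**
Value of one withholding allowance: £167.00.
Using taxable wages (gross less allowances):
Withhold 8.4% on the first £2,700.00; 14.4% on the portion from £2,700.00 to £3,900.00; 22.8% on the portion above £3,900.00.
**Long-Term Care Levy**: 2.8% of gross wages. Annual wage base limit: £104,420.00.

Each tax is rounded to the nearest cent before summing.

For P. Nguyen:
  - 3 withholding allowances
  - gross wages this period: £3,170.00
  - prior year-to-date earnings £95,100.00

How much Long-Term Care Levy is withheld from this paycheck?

£88.76

Long-Term Care Levy: 2.8% × £3,170.00 = £88.76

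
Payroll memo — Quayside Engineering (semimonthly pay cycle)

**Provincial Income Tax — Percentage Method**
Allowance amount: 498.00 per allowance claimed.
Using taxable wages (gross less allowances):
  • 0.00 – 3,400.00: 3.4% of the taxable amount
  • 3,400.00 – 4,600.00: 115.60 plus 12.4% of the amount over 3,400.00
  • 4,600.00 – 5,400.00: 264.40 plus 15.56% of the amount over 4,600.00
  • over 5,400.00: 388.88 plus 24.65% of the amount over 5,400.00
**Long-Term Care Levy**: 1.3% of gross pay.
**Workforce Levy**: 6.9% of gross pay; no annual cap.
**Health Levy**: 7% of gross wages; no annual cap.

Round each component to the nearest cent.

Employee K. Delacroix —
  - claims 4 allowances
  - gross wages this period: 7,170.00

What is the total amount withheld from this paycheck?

Provincial Income Tax: taxable = 7,170.00 − 4×498.00 = 5,178.00
  264.40 + 15.56% × (5,178.00 − 4,600.00) = 264.40 + 15.56% × 578.00 = 354.34
Long-Term Care Levy: 1.3% × 7,170.00 = 93.21
Workforce Levy: 6.9% × 7,170.00 = 494.73
Health Levy: 7% × 7,170.00 = 501.90
Total: 354.34 + 93.21 + 494.73 + 501.90 = 1,444.18

1,444.18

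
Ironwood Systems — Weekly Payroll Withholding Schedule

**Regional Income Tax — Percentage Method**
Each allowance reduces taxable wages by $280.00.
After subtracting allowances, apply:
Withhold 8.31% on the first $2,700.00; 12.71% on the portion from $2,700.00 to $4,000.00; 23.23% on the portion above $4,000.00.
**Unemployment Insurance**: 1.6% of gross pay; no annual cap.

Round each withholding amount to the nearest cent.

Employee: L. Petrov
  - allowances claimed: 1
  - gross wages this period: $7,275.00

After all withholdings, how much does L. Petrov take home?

$6,073.26

Regional Income Tax: taxable = $7,275.00 − 1×$280.00 = $6,995.00
  $389.60 + 23.23% × ($6,995.00 − $4,000.00) = $389.60 + 23.23% × $2,995.00 = $1,085.34
Unemployment Insurance: 1.6% × $7,275.00 = $116.40
Total withheld: $1,085.34 + $116.40 = $1,201.74
Net pay: $7,275.00 − $1,201.74 = $6,073.26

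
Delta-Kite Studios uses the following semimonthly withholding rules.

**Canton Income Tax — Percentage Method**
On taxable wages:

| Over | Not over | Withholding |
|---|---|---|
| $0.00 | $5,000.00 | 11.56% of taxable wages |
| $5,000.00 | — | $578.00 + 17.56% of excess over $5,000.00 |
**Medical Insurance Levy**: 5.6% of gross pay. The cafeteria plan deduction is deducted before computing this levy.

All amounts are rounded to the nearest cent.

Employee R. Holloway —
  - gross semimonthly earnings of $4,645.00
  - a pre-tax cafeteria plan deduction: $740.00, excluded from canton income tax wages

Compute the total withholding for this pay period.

Canton Income Tax: taxable = $4,645.00 − $740.00 = $3,905.00
  11.56% × $3,905.00 = $451.42
Medical Insurance Levy: 5.6% × $3,905.00 = $218.68
Total: $451.42 + $218.68 = $670.10

$670.10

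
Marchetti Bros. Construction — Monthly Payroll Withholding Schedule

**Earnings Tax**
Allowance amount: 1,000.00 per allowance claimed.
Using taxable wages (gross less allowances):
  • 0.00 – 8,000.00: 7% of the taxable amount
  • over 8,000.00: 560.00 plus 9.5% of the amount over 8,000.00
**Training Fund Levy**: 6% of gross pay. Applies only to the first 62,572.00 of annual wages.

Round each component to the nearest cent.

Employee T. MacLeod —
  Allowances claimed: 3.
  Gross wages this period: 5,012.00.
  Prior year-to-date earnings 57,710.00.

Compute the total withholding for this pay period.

432.56

Earnings Tax: taxable = 5,012.00 − 3×1,000.00 = 2,012.00
  7% × 2,012.00 = 140.84
Training Fund Levy: cap 62,572.00 − YTD 57,710.00 = 4,862.00 subject; 6% × 4,862.00 = 291.72
Total: 140.84 + 291.72 = 432.56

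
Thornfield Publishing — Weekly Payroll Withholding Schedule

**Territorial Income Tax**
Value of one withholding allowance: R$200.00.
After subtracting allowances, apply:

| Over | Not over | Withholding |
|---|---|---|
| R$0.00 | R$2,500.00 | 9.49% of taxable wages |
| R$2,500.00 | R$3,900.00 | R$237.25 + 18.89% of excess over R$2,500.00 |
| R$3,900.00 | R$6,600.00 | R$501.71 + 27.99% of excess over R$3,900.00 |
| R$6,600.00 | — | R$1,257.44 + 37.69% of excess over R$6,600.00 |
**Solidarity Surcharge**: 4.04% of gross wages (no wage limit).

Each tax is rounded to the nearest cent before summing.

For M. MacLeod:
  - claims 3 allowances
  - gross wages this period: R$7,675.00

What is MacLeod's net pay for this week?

R$5,928.46

Territorial Income Tax: taxable = R$7,675.00 − 3×R$200.00 = R$7,075.00
  R$1,257.44 + 37.69% × (R$7,075.00 − R$6,600.00) = R$1,257.44 + 37.69% × R$475.00 = R$1,436.47
Solidarity Surcharge: 4.04% × R$7,675.00 = R$310.07
Total withheld: R$1,436.47 + R$310.07 = R$1,746.54
Net pay: R$7,675.00 − R$1,746.54 = R$5,928.46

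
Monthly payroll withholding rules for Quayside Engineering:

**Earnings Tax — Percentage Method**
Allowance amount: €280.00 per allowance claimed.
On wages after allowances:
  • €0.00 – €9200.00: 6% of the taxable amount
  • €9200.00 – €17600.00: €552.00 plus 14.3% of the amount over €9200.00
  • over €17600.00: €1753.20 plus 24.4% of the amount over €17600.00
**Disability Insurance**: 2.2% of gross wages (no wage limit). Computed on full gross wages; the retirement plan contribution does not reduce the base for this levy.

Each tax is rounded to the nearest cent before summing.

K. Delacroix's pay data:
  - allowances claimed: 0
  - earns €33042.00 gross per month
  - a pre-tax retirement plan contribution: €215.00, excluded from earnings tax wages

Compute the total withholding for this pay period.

€6195.51

Earnings Tax: taxable = €33042.00 − €215.00 = €32827.00
  €1753.20 + 24.4% × (€32827.00 − €17600.00) = €1753.20 + 24.4% × €15227.00 = €5468.59
Disability Insurance: 2.2% × €33042.00 = €726.92
Total: €5468.59 + €726.92 = €6195.51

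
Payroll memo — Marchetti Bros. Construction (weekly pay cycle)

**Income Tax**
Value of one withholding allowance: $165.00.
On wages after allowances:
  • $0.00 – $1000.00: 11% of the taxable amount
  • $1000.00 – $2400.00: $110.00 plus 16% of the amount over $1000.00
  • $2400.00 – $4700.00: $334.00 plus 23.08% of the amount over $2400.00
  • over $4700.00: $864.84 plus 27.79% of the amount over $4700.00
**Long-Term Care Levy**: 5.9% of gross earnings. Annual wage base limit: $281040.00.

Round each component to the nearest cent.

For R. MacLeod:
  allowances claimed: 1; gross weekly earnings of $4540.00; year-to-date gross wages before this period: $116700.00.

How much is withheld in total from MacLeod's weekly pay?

Income Tax: taxable = $4540.00 − 1×$165.00 = $4375.00
  $334.00 + 23.08% × ($4375.00 − $2400.00) = $334.00 + 23.08% × $1975.00 = $789.83
Long-Term Care Levy: 5.9% × $4540.00 = $267.86
Total: $789.83 + $267.86 = $1057.69

$1057.69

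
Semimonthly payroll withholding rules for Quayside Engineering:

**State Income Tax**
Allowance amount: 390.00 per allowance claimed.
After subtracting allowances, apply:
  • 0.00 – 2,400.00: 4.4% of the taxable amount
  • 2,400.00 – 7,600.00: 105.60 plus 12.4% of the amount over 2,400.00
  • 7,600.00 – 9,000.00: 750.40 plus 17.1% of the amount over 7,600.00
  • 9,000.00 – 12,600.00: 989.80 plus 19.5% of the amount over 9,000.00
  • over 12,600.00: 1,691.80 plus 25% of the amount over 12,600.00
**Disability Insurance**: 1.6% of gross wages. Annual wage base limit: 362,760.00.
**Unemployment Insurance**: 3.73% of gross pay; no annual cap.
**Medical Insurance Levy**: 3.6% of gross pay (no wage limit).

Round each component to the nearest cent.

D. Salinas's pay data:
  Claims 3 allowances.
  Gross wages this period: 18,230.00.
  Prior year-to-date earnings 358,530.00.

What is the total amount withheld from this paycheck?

4,210.74

State Income Tax: taxable = 18,230.00 − 3×390.00 = 17,060.00
  1,691.80 + 25% × (17,060.00 − 12,600.00) = 1,691.80 + 25% × 4,460.00 = 2,806.80
Disability Insurance: cap 362,760.00 − YTD 358,530.00 = 4,230.00 subject; 1.6% × 4,230.00 = 67.68
Unemployment Insurance: 3.73% × 18,230.00 = 679.98
Medical Insurance Levy: 3.6% × 18,230.00 = 656.28
Total: 2,806.80 + 67.68 + 679.98 + 656.28 = 4,210.74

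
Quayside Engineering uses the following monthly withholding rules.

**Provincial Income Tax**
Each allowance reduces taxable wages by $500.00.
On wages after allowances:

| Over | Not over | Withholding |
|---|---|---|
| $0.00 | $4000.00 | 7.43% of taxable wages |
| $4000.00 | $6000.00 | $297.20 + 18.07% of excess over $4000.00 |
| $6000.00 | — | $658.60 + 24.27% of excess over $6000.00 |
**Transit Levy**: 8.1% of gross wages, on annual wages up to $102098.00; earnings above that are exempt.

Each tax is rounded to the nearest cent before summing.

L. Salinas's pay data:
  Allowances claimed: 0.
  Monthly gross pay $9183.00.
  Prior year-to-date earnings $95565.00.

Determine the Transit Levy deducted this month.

Transit Levy: cap $102098.00 − YTD $95565.00 = $6533.00 subject; 8.1% × $6533.00 = $529.17

$529.17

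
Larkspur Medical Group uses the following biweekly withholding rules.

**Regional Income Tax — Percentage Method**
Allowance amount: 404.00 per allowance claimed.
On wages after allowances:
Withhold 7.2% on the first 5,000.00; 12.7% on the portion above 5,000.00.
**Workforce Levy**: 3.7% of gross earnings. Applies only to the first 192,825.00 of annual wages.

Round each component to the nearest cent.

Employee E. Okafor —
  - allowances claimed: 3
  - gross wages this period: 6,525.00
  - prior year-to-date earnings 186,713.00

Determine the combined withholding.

Regional Income Tax: taxable = 6,525.00 − 3×404.00 = 5,313.00
  360.00 + 12.7% × (5,313.00 − 5,000.00) = 360.00 + 12.7% × 313.00 = 399.75
Workforce Levy: cap 192,825.00 − YTD 186,713.00 = 6,112.00 subject; 3.7% × 6,112.00 = 226.14
Total: 399.75 + 226.14 = 625.89

625.89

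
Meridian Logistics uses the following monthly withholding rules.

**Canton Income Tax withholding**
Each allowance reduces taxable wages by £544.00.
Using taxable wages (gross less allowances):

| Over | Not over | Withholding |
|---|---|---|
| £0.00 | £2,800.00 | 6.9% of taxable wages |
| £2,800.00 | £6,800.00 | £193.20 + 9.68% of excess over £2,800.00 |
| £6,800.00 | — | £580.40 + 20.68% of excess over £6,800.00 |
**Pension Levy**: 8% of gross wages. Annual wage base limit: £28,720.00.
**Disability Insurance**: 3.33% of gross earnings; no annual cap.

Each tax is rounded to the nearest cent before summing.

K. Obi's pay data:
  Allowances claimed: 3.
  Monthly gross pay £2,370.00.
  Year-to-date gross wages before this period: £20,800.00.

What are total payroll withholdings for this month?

Canton Income Tax: taxable = £2,370.00 − 3×£544.00 = £738.00
  6.9% × £738.00 = £50.92
Pension Levy: 8% × £2,370.00 = £189.60
Disability Insurance: 3.33% × £2,370.00 = £78.92
Total: £50.92 + £189.60 + £78.92 = £319.44

£319.44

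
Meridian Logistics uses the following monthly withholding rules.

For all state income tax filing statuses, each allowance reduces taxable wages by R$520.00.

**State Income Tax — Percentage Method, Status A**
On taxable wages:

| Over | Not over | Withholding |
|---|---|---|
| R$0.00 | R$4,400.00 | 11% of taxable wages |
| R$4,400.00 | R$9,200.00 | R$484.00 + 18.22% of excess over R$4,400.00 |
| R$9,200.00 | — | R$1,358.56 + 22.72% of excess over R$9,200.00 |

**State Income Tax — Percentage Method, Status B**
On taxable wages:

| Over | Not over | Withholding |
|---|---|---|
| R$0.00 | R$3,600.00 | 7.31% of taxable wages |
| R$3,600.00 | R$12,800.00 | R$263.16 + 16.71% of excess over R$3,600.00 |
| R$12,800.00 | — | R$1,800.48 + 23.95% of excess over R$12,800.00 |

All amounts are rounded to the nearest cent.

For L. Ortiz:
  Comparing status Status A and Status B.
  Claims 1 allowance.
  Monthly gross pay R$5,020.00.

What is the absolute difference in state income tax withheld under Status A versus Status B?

State Income Tax (Status A): taxable = R$5,020.00 − 1×R$520.00 = R$4,500.00
  R$484.00 + 18.22% × (R$4,500.00 − R$4,400.00) = R$484.00 + 18.22% × R$100.00 = R$502.22
State Income Tax (Status B): taxable = R$5,020.00 − 1×R$520.00 = R$4,500.00
  R$263.16 + 16.71% × (R$4,500.00 − R$3,600.00) = R$263.16 + 16.71% × R$900.00 = R$413.55
Difference: |R$502.22 − R$413.55| = R$88.67 (higher under Status A)

R$88.67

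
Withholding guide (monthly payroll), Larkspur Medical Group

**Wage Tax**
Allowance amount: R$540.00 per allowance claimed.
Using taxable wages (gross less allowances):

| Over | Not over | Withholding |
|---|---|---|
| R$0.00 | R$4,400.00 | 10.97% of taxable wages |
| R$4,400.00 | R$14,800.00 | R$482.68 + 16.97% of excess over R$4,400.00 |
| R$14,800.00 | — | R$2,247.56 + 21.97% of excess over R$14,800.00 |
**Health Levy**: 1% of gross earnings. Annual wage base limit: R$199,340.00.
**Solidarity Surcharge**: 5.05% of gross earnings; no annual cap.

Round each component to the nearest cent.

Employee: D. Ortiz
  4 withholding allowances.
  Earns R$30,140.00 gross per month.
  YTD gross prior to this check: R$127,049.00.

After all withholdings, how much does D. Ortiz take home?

Wage Tax: taxable = R$30,140.00 − 4×R$540.00 = R$27,980.00
  R$2,247.56 + 21.97% × (R$27,980.00 − R$14,800.00) = R$2,247.56 + 21.97% × R$13,180.00 = R$5,143.21
Health Levy: 1% × R$30,140.00 = R$301.40
Solidarity Surcharge: 5.05% × R$30,140.00 = R$1,522.07
Total withheld: R$5,143.21 + R$301.40 + R$1,522.07 = R$6,966.68
Net pay: R$30,140.00 − R$6,966.68 = R$23,173.32

R$23,173.32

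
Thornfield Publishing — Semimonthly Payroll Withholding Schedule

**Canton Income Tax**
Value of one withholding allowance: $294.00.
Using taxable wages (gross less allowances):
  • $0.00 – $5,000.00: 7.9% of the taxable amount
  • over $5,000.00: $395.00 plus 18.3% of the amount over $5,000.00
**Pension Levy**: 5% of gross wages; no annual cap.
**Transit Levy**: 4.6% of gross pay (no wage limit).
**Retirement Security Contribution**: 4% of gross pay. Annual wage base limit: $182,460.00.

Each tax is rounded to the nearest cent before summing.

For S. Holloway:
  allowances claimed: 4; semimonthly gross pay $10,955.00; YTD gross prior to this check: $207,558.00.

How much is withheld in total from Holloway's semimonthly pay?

Canton Income Tax: taxable = $10,955.00 − 4×$294.00 = $9,779.00
  $395.00 + 18.3% × ($9,779.00 − $5,000.00) = $395.00 + 18.3% × $4,779.00 = $1,269.56
Pension Levy: 5% × $10,955.00 = $547.75
Transit Levy: 4.6% × $10,955.00 = $503.93
Retirement Security Contribution: YTD $207,558.00 ≥ cap $182,460.00 → $0.00
Total: $1,269.56 + $547.75 + $503.93 + $0.00 = $2,321.24

$2,321.24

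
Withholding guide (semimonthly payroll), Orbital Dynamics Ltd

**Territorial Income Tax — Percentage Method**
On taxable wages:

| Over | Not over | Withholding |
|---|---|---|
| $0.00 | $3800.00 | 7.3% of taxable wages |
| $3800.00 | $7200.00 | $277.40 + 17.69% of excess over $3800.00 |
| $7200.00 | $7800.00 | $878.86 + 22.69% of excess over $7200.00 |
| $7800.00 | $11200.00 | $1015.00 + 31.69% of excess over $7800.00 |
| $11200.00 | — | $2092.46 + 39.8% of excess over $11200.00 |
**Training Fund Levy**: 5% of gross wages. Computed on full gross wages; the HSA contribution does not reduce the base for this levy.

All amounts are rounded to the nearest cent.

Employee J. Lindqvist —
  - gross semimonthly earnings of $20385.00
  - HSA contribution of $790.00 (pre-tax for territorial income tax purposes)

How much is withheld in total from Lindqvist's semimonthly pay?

Territorial Income Tax: taxable = $20385.00 − $790.00 = $19595.00
  $2092.46 + 39.8% × ($19595.00 − $11200.00) = $2092.46 + 39.8% × $8395.00 = $5433.67
Training Fund Levy: 5% × $20385.00 = $1019.25
Total: $5433.67 + $1019.25 = $6452.92

$6452.92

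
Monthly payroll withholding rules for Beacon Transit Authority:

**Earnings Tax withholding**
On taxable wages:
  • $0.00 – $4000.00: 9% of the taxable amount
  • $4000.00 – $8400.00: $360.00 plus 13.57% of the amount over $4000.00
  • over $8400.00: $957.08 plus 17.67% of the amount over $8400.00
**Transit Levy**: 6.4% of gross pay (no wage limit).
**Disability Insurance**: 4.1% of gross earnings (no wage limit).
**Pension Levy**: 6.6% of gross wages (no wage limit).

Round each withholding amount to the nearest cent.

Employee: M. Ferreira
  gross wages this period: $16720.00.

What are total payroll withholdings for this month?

Earnings Tax: taxable = $16720.00
  $957.08 + 17.67% × ($16720.00 − $8400.00) = $957.08 + 17.67% × $8320.00 = $2427.22
Transit Levy: 6.4% × $16720.00 = $1070.08
Disability Insurance: 4.1% × $16720.00 = $685.52
Pension Levy: 6.6% × $16720.00 = $1103.52
Total: $2427.22 + $1070.08 + $685.52 + $1103.52 = $5286.34

$5286.34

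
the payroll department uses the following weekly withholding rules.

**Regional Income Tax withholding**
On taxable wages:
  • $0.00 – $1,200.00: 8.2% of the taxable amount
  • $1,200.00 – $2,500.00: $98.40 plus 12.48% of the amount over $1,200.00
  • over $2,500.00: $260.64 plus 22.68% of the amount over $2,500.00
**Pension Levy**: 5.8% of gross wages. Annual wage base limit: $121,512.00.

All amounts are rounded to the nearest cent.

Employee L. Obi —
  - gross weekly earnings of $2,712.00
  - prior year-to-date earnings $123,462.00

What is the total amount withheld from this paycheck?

Regional Income Tax: taxable = $2,712.00
  $260.64 + 22.68% × ($2,712.00 − $2,500.00) = $260.64 + 22.68% × $212.00 = $308.72
Pension Levy: YTD $123,462.00 ≥ cap $121,512.00 → $0.00
Total: $308.72 + $0.00 = $308.72

$308.72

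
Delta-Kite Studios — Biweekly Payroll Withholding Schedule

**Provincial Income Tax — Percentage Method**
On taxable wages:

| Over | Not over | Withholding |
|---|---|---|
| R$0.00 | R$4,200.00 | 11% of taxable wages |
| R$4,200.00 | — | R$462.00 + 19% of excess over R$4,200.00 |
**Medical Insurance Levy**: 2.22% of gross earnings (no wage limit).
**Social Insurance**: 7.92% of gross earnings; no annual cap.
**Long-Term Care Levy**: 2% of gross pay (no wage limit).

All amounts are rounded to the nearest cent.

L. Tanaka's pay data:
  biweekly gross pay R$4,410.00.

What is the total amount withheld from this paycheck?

R$1,037.27

Provincial Income Tax: taxable = R$4,410.00
  R$462.00 + 19% × (R$4,410.00 − R$4,200.00) = R$462.00 + 19% × R$210.00 = R$501.90
Medical Insurance Levy: 2.22% × R$4,410.00 = R$97.90
Social Insurance: 7.92% × R$4,410.00 = R$349.27
Long-Term Care Levy: 2% × R$4,410.00 = R$88.20
Total: R$501.90 + R$97.90 + R$349.27 + R$88.20 = R$1,037.27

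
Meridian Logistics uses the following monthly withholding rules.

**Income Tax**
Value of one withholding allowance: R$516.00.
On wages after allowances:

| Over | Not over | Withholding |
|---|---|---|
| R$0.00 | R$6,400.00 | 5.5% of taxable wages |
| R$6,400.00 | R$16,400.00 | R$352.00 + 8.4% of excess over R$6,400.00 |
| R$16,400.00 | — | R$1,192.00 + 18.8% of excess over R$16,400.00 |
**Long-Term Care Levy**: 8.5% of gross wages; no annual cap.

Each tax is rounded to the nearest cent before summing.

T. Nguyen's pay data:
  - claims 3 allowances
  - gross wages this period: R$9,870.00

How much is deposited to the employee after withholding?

Income Tax: taxable = R$9,870.00 − 3×R$516.00 = R$8,322.00
  R$352.00 + 8.4% × (R$8,322.00 − R$6,400.00) = R$352.00 + 8.4% × R$1,922.00 = R$513.45
Long-Term Care Levy: 8.5% × R$9,870.00 = R$838.95
Total withheld: R$513.45 + R$838.95 = R$1,352.40
Net pay: R$9,870.00 − R$1,352.40 = R$8,517.60

R$8,517.60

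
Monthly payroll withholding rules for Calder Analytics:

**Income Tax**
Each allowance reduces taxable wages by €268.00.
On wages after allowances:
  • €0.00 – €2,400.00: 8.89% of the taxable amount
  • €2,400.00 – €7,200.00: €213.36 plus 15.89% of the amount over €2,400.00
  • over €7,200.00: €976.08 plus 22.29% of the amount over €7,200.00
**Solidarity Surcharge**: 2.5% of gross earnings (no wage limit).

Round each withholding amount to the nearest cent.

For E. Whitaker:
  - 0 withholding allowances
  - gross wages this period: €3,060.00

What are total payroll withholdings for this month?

Income Tax: taxable = €3,060.00
  €213.36 + 15.89% × (€3,060.00 − €2,400.00) = €213.36 + 15.89% × €660.00 = €318.23
Solidarity Surcharge: 2.5% × €3,060.00 = €76.50
Total: €318.23 + €76.50 = €394.73

€394.73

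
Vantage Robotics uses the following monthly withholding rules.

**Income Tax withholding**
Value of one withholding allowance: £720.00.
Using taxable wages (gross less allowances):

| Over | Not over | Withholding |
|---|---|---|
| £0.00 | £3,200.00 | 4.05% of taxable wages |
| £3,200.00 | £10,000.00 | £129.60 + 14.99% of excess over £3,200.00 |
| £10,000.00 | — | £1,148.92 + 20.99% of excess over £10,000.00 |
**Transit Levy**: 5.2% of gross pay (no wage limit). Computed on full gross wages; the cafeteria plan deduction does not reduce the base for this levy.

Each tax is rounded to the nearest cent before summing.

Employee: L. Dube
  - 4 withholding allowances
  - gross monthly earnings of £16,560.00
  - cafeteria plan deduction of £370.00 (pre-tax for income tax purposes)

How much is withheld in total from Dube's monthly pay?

£2,704.81

Income Tax: taxable = £16,560.00 − £370.00 − 4×£720.00 = £13,310.00
  £1,148.92 + 20.99% × (£13,310.00 − £10,000.00) = £1,148.92 + 20.99% × £3,310.00 = £1,843.69
Transit Levy: 5.2% × £16,560.00 = £861.12
Total: £1,843.69 + £861.12 = £2,704.81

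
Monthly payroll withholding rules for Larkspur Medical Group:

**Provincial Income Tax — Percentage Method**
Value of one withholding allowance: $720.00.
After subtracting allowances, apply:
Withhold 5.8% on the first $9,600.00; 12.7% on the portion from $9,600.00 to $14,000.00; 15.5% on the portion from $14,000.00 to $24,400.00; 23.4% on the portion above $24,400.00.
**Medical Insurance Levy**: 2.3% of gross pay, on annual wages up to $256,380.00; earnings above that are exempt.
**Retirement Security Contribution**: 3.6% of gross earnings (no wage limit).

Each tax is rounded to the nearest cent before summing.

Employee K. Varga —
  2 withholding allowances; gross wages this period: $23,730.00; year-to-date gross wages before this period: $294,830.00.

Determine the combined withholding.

Provincial Income Tax: taxable = $23,730.00 − 2×$720.00 = $22,290.00
  $1,115.60 + 15.5% × ($22,290.00 − $14,000.00) = $1,115.60 + 15.5% × $8,290.00 = $2,400.55
Medical Insurance Levy: YTD $294,830.00 ≥ cap $256,380.00 → $0.00
Retirement Security Contribution: 3.6% × $23,730.00 = $854.28
Total: $2,400.55 + $0.00 + $854.28 = $3,254.83

$3,254.83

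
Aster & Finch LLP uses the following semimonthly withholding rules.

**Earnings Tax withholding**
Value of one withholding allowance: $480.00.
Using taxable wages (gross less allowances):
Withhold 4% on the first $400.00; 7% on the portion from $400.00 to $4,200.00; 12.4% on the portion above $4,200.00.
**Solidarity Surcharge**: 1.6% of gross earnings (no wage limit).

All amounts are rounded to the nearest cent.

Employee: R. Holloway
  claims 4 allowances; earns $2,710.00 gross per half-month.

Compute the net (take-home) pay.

$2,623.34

Earnings Tax: taxable = $2,710.00 − 4×$480.00 = $790.00
  $16.00 + 7% × ($790.00 − $400.00) = $16.00 + 7% × $390.00 = $43.30
Solidarity Surcharge: 1.6% × $2,710.00 = $43.36
Total withheld: $43.30 + $43.36 = $86.66
Net pay: $2,710.00 − $86.66 = $2,623.34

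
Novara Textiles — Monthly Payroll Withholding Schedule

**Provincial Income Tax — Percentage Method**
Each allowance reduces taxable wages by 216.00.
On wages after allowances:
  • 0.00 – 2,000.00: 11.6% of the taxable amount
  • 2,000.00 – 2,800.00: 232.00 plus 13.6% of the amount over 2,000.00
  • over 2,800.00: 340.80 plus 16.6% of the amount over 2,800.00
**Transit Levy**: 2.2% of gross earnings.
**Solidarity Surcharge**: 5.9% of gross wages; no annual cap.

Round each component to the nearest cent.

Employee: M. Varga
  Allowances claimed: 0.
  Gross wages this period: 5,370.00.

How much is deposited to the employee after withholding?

4,167.61

Provincial Income Tax: taxable = 5,370.00
  340.80 + 16.6% × (5,370.00 − 2,800.00) = 340.80 + 16.6% × 2,570.00 = 767.42
Transit Levy: 2.2% × 5,370.00 = 118.14
Solidarity Surcharge: 5.9% × 5,370.00 = 316.83
Total withheld: 767.42 + 118.14 + 316.83 = 1,202.39
Net pay: 5,370.00 − 1,202.39 = 4,167.61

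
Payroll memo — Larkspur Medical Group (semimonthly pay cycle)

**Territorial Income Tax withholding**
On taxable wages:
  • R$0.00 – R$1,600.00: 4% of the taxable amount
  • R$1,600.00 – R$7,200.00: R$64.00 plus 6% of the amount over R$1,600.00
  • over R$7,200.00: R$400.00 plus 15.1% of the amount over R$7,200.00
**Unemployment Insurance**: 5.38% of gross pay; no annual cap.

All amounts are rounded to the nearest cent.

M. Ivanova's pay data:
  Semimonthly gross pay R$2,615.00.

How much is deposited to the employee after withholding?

Territorial Income Tax: taxable = R$2,615.00
  R$64.00 + 6% × (R$2,615.00 − R$1,600.00) = R$64.00 + 6% × R$1,015.00 = R$124.90
Unemployment Insurance: 5.38% × R$2,615.00 = R$140.69
Total withheld: R$124.90 + R$140.69 = R$265.59
Net pay: R$2,615.00 − R$265.59 = R$2,349.41

R$2,349.41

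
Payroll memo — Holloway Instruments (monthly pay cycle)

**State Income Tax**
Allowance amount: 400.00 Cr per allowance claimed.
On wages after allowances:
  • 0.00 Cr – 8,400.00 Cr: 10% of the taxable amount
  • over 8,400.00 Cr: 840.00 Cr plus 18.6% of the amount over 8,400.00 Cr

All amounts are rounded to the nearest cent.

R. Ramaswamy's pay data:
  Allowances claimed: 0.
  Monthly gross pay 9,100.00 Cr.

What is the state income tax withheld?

970.20 Cr

State Income Tax: taxable = 9,100.00 Cr
  840.00 Cr + 18.6% × (9,100.00 Cr − 8,400.00 Cr) = 840.00 Cr + 18.6% × 700.00 Cr = 970.20 Cr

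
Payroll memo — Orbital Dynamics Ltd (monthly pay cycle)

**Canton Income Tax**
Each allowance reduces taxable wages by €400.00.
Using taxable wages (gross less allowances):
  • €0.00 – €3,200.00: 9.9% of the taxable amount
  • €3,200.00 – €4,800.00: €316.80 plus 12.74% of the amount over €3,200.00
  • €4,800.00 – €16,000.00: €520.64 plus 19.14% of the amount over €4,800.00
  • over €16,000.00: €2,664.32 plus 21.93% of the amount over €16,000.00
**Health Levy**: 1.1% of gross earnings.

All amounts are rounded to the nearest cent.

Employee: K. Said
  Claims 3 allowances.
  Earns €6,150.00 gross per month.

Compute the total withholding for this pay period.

€617.00

Canton Income Tax: taxable = €6,150.00 − 3×€400.00 = €4,950.00
  €520.64 + 19.14% × (€4,950.00 − €4,800.00) = €520.64 + 19.14% × €150.00 = €549.35
Health Levy: 1.1% × €6,150.00 = €67.65
Total: €549.35 + €67.65 = €617.00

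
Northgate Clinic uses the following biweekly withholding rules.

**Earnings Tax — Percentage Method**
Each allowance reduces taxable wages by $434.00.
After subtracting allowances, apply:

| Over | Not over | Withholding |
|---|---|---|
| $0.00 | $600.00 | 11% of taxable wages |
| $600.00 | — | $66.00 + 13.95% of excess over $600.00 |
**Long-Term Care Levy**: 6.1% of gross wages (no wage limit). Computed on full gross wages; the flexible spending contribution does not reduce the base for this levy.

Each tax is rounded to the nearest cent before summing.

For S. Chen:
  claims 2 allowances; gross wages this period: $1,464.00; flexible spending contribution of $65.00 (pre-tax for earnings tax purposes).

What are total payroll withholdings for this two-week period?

Earnings Tax: taxable = $1,464.00 − $65.00 − 2×$434.00 = $531.00
  11% × $531.00 = $58.41
Long-Term Care Levy: 6.1% × $1,464.00 = $89.30
Total: $58.41 + $89.30 = $147.71

$147.71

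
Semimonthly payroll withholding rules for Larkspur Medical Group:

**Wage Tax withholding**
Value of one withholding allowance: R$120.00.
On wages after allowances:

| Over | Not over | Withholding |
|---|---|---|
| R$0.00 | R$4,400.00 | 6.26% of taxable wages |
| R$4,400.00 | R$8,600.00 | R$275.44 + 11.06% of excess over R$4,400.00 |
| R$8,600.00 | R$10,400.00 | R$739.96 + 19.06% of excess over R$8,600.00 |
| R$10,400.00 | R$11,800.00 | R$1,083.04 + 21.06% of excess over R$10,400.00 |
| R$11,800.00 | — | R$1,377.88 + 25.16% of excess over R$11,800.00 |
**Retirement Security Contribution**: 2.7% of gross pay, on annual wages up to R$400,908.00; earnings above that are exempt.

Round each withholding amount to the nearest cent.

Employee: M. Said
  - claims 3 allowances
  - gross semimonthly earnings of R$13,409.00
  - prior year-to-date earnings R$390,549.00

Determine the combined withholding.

R$1,971.82

Wage Tax: taxable = R$13,409.00 − 3×R$120.00 = R$13,049.00
  R$1,377.88 + 25.16% × (R$13,049.00 − R$11,800.00) = R$1,377.88 + 25.16% × R$1,249.00 = R$1,692.13
Retirement Security Contribution: cap R$400,908.00 − YTD R$390,549.00 = R$10,359.00 subject; 2.7% × R$10,359.00 = R$279.69
Total: R$1,692.13 + R$279.69 = R$1,971.82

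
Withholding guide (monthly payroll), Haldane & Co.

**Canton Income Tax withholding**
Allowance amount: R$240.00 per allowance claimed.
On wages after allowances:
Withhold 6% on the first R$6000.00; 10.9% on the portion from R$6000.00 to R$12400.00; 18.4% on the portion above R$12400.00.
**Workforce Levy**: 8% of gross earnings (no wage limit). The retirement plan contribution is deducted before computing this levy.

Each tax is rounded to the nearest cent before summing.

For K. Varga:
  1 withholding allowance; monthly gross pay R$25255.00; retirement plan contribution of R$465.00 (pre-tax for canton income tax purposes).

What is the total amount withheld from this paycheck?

Canton Income Tax: taxable = R$25255.00 − R$465.00 − 1×R$240.00 = R$24550.00
  R$1057.60 + 18.4% × (R$24550.00 − R$12400.00) = R$1057.60 + 18.4% × R$12150.00 = R$3293.20
Workforce Levy: 8% × R$24790.00 = R$1983.20
Total: R$3293.20 + R$1983.20 = R$5276.40

R$5276.40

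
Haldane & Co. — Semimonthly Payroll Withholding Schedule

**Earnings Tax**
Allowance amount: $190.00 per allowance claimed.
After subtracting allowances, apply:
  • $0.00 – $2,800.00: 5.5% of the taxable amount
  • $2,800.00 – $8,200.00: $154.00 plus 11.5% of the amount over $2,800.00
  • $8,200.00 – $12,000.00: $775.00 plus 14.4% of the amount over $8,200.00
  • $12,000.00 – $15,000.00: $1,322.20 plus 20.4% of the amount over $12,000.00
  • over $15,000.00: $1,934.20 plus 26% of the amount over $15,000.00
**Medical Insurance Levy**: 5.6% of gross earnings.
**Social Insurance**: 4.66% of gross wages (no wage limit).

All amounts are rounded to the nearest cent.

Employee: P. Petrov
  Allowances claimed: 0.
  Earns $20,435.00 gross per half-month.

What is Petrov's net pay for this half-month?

Earnings Tax: taxable = $20,435.00
  $1,934.20 + 26% × ($20,435.00 − $15,000.00) = $1,934.20 + 26% × $5,435.00 = $3,347.30
Medical Insurance Levy: 5.6% × $20,435.00 = $1,144.36
Social Insurance: 4.66% × $20,435.00 = $952.27
Total withheld: $3,347.30 + $1,144.36 + $952.27 = $5,443.93
Net pay: $20,435.00 − $5,443.93 = $14,991.07

$14,991.07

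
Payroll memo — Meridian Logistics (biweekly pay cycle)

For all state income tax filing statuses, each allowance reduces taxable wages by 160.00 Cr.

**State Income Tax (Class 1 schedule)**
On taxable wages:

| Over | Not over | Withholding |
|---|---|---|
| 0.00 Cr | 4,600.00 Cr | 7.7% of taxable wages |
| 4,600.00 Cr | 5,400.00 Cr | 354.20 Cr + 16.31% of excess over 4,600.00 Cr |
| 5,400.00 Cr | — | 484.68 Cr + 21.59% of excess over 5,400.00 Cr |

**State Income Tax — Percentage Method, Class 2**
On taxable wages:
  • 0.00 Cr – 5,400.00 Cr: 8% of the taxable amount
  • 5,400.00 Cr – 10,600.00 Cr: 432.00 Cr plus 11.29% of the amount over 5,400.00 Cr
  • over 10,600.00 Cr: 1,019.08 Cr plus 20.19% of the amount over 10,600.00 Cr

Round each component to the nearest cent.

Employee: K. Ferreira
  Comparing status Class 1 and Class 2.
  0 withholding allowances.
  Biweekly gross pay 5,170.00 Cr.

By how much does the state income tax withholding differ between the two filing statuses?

State Income Tax (Class 1): taxable = 5,170.00 Cr
  354.20 Cr + 16.31% × (5,170.00 Cr − 4,600.00 Cr) = 354.20 Cr + 16.31% × 570.00 Cr = 447.17 Cr
State Income Tax (Class 2): taxable = 5,170.00 Cr
  8% × 5,170.00 Cr = 413.60 Cr
Difference: |447.17 Cr − 413.60 Cr| = 33.57 Cr (higher under Class 1)

33.57 Cr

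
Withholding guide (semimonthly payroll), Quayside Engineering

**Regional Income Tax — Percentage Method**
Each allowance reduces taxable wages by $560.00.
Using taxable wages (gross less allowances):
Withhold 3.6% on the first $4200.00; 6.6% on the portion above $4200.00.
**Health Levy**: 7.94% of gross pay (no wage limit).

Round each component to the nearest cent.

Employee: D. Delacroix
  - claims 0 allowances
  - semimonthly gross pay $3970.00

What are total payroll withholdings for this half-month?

$458.14

Regional Income Tax: taxable = $3970.00
  3.6% × $3970.00 = $142.92
Health Levy: 7.94% × $3970.00 = $315.22
Total: $142.92 + $315.22 = $458.14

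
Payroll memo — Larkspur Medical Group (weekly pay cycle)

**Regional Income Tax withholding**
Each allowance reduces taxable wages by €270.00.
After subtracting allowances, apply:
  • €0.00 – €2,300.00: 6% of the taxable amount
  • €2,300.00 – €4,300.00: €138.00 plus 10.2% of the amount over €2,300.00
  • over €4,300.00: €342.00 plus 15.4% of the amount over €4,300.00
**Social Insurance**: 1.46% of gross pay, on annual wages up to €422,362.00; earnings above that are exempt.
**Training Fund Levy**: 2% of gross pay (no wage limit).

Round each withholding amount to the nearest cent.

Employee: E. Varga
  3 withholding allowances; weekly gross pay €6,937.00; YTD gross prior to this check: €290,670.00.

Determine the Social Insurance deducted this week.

Social Insurance: 1.46% × €6,937.00 = €101.28

€101.28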